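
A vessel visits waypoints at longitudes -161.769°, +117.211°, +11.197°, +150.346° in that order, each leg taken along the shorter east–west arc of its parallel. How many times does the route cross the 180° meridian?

1

Leg 1: -161.769° → +117.211°, shortest Δλ = -81.02° (west) — crosses 180°.
Leg 2: +117.211° → +11.197°, shortest Δλ = -106.014° (west) — does not cross 180°.
Leg 3: +11.197° → +150.346°, shortest Δλ = 139.149° (east) — does not cross 180°.
Total crossings: 1.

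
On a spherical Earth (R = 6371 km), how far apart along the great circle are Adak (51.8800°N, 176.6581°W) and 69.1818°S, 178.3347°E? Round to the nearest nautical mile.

Δλ = 178.3347 − -176.6581 = 354.9928°; wrapped into (−180°, 180°]: -5.0072°.
Δφ = -69.1818 − 51.8800 = -121.0618°.
a = sin²(Δφ/2) + cos φ₁ · cos φ₂ · sin²(Δλ/2) = 0.758400.
c = 2·atan2(√a, √(1−a)) = 2.11390 rad → d = 6371·c ≈ 13467.69 km ≈ 7271.97 nmi.

7272 nmi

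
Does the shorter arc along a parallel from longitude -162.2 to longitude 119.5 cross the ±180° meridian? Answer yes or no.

Naïve |119.5 − -162.2| = 281.7° > 180°, so the shorter arc goes the other way round — across 180°.
Signed shortest Δλ = ((119.5 − -162.2 + 180) mod 360) − 180 = -78.3°.
Going west by 78.3° from -162.2° passes through 180° before reaching +119.5°.

Yes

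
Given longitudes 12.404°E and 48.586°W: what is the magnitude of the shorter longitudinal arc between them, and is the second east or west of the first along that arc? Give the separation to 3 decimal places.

Raw difference: -48.586 − 12.404 = -60.99°.
Normalise into (−180°, 180°]: -60.99° stays -60.99°.
Negative ⇒ the second point lies to the west; separation 60.990°.

60.990° west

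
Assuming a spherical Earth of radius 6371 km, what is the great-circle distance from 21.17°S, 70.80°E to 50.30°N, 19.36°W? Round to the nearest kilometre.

11812 km

Δλ = -19.36 − 70.80 = -90.16°.
Δφ = 50.30 − -21.17 = 71.47°.
a = sin²(Δφ/2) + cos φ₁ · cos φ₂ · sin²(Δλ/2) = 0.639761.
c = 2·atan2(√a, √(1−a)) = 1.85409 rad → d = 6371·c ≈ 11812.42 km.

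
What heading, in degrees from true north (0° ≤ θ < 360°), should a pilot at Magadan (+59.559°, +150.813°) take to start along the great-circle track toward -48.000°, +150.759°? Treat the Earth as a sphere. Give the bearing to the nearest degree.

180°

Δλ = 150.759 − 150.813 = -0.054°.
θ = atan2( sin Δλ · cos φ₂ , cos φ₁ · sin φ₂ − sin φ₁ · cos φ₂ · cos Δλ )
  = atan2(-0.00063, -0.95341) = -179.962° → normalised to [0°, 360°): 180.038°.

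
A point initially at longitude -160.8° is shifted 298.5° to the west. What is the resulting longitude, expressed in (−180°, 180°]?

-99.3°

Start at -160.8°; shift −298.5° → -459.3°.
-459.3° lies outside (−180°, 180°]; add 360° → -99.3°.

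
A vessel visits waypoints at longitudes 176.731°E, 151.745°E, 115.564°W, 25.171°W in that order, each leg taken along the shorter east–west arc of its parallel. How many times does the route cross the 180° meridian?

1

Leg 1: +176.731° → +151.745°, shortest Δλ = -24.986° (west) — does not cross 180°.
Leg 2: +151.745° → -115.564°, shortest Δλ = 92.691° (east) — crosses 180°.
Leg 3: -115.564° → -25.171°, shortest Δλ = 90.393° (east) — does not cross 180°.
Total crossings: 1.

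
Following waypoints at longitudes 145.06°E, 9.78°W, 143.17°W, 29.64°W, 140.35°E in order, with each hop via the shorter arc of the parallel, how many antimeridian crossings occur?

0

Leg 1: +145.06° → -9.78°, shortest Δλ = -154.84° (west) — does not cross 180°.
Leg 2: -9.78° → -143.17°, shortest Δλ = -133.39° (west) — does not cross 180°.
Leg 3: -143.17° → -29.64°, shortest Δλ = 113.53° (east) — does not cross 180°.
Leg 4: -29.64° → +140.35°, shortest Δλ = 169.99° (east) — does not cross 180°.
Total crossings: 0.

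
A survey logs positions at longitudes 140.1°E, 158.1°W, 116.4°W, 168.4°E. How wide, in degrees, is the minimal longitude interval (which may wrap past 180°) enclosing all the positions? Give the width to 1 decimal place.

Sort the longitudes: -158.1°, -116.4°, +140.1°, +168.4°.
Eastward gaps between consecutive values (wrapping around): 41.7°, 256.5°, 28.3°, 33.5°.
Largest gap = 256.5° ⇒ minimal covering band is its complement: 360° − 256.5° = 103.5°.
Band runs from +140.1° eastward to -116.4°, crossing the antimeridian.

103.5°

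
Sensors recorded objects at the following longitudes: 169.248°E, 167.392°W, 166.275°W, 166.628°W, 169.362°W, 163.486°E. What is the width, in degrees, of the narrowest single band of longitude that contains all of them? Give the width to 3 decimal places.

Sort the longitudes: -169.362°, -167.392°, -166.628°, -166.275°, +163.486°, +169.248°.
Eastward gaps between consecutive values (wrapping around): 1.970°, 0.764°, 0.353°, 329.761°, 5.762°, 21.390°.
Largest gap = 329.761° ⇒ minimal covering band is its complement: 360° − 329.761° = 30.239°.
Band runs from +163.486° eastward to -166.275°, crossing the antimeridian.

30.239°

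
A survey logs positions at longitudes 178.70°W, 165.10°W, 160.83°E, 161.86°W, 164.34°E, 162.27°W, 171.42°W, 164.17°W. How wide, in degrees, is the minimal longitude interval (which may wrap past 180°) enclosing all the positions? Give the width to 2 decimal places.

37.31°

Sort the longitudes: -178.70°, -171.42°, -165.10°, -164.17°, -162.27°, -161.86°, +160.83°, +164.34°.
Eastward gaps between consecutive values (wrapping around): 7.28°, 6.32°, 0.93°, 1.90°, 0.41°, 322.69°, 3.51°, 16.96°.
Largest gap = 322.69° ⇒ minimal covering band is its complement: 360° − 322.69° = 37.31°.
Band runs from +160.83° eastward to -161.86°, crossing the antimeridian.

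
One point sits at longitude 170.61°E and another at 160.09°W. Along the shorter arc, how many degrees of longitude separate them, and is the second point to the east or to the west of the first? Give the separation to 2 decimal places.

29.30° east

Raw difference: -160.09 − 170.61 = -330.7°.
Normalise into (−180°, 180°]: -330.7° + 360° = 29.3°.
Positive ⇒ the second point lies to the east; separation 29.30°.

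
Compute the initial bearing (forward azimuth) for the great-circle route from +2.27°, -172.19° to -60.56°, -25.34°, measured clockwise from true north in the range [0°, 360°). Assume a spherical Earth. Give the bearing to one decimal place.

162.5°

Δλ = -25.34 − -172.19 = 146.85°.
θ = atan2( sin Δλ · cos φ₂ , cos φ₁ · sin φ₂ − sin φ₁ · cos φ₂ · cos Δλ )
  = atan2(0.26877, -0.85389) = 162.528° → normalised to [0°, 360°): 162.528°.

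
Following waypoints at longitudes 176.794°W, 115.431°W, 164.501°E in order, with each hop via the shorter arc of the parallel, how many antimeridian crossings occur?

Leg 1: -176.794° → -115.431°, shortest Δλ = 61.363° (east) — does not cross 180°.
Leg 2: -115.431° → +164.501°, shortest Δλ = -80.068° (west) — crosses 180°.
Total crossings: 1.

1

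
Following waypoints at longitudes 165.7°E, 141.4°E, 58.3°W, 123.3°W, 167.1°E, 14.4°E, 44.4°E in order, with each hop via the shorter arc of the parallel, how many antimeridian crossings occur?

2

Leg 1: +165.7° → +141.4°, shortest Δλ = -24.3° (west) — does not cross 180°.
Leg 2: +141.4° → -58.3°, shortest Δλ = 160.3° (east) — crosses 180°.
Leg 3: -58.3° → -123.3°, shortest Δλ = -65.0° (west) — does not cross 180°.
Leg 4: -123.3° → +167.1°, shortest Δλ = -69.6° (west) — crosses 180°.
Leg 5: +167.1° → +14.4°, shortest Δλ = -152.7° (west) — does not cross 180°.
Leg 6: +14.4° → +44.4°, shortest Δλ = 30.0° (east) — does not cross 180°.
Total crossings: 2.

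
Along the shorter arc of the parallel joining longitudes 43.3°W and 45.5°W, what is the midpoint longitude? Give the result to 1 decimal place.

44.4°W

Signed shortest Δλ from -43.3° to -45.5° is -2.2°.
Midpoint longitude = -43.3° + (-2.2°)/2 = -43.3° − 1.1° = -44.4°.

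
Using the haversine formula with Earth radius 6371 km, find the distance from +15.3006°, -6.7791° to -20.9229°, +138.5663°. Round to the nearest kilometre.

16307 km

Δλ = 138.5663 − -6.7791 = 145.3454°.
Δφ = -20.9229 − 15.3006 = -36.2235°.
a = sin²(Δφ/2) + cos φ₁ · cos φ₂ · sin²(Δλ/2) = 0.917678.
c = 2·atan2(√a, √(1−a)) = 2.55958 rad → d = 6371·c ≈ 16307.06 km.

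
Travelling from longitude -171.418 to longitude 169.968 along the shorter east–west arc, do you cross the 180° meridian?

Naïve |169.968 − -171.418| = 341.386° > 180°, so the shorter arc goes the other way round — across 180°.
Signed shortest Δλ = ((169.968 − -171.418 + 180) mod 360) − 180 = -18.614°.
Going west by 18.614° from -171.418° passes through 180° before reaching +169.968°.

Yes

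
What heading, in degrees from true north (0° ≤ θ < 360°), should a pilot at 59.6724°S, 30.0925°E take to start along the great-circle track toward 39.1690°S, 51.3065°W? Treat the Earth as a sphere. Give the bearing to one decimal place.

Δλ = -51.3065 − 30.0925 = -81.3990°.
θ = atan2( sin Δλ · cos φ₂ , cos φ₁ · sin φ₂ − sin φ₁ · cos φ₂ · cos Δλ )
  = atan2(-0.76657, -0.21885) = -105.934° → normalised to [0°, 360°): 254.066°.

254.1°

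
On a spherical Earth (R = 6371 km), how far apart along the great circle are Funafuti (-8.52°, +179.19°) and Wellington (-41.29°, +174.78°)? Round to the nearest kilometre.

Δλ = 174.78 − 179.19 = -4.41°.
Δφ = -41.29 − -8.52 = -32.77°.
a = sin²(Δφ/2) + cos φ₁ · cos φ₂ · sin²(Δλ/2) = 0.080675.
c = 2·atan2(√a, √(1−a)) = 0.57600 rad → d = 6371·c ≈ 3669.67 km.

3670 km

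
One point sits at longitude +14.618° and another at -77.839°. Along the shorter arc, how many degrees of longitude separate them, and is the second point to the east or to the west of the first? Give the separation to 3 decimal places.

Raw difference: -77.839 − 14.618 = -92.457°.
Normalise into (−180°, 180°]: -92.457° stays -92.457°.
Negative ⇒ the second point lies to the west; separation 92.457°.

92.457° west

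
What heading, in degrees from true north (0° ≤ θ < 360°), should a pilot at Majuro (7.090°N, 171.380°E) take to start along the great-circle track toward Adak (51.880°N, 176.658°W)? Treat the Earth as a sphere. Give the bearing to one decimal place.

10.3°

Δλ = -176.658 − 171.380 = -348.038°; wrapped into (−180°, 180°]: 11.962°.
θ = atan2( sin Δλ · cos φ₂ , cos φ₁ · sin φ₂ − sin φ₁ · cos φ₂ · cos Δλ )
  = atan2(0.12795, 0.70616) = 10.270° → normalised to [0°, 360°): 10.270°.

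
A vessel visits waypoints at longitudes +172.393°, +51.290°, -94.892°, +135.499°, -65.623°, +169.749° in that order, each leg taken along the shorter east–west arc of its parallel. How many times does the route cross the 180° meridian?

Leg 1: +172.393° → +51.290°, shortest Δλ = -121.103° (west) — does not cross 180°.
Leg 2: +51.290° → -94.892°, shortest Δλ = -146.182° (west) — does not cross 180°.
Leg 3: -94.892° → +135.499°, shortest Δλ = -129.609° (west) — crosses 180°.
Leg 4: +135.499° → -65.623°, shortest Δλ = 158.878° (east) — crosses 180°.
Leg 5: -65.623° → +169.749°, shortest Δλ = -124.628° (west) — crosses 180°.
Total crossings: 3.

3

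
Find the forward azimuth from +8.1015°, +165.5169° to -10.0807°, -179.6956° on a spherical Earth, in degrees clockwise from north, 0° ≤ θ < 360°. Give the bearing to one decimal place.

140.7°

Δλ = -179.6956 − 165.5169 = -345.2125°; wrapped into (−180°, 180°]: 14.7875°.
θ = atan2( sin Δλ · cos φ₂ , cos φ₁ · sin φ₂ − sin φ₁ · cos φ₂ · cos Δλ )
  = atan2(0.25129, -0.30744) = 140.739° → normalised to [0°, 360°): 140.739°.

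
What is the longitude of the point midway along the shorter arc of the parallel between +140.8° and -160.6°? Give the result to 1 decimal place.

Signed shortest Δλ from +140.8° to -160.6° is +58.6°.
Midpoint longitude = +140.8° + (+58.6°)/2 = +140.8° + 29.3° = +170.1°.
(The naïve average (+140.8 + -160.6)/2 = -9.9° is on the wrong side of the globe.)

+170.1°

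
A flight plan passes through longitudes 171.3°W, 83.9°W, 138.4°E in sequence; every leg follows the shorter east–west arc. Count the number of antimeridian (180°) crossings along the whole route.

1

Leg 1: -171.3° → -83.9°, shortest Δλ = 87.4° (east) — does not cross 180°.
Leg 2: -83.9° → +138.4°, shortest Δλ = -137.7° (west) — crosses 180°.
Total crossings: 1.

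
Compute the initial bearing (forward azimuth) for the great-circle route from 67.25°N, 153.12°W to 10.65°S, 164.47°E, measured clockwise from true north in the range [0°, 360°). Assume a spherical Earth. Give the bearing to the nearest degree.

222°

Δλ = 164.47 − -153.12 = 317.59°; wrapped into (−180°, 180°]: -42.41°.
θ = atan2( sin Δλ · cos φ₂ , cos φ₁ · sin φ₂ − sin φ₁ · cos φ₂ · cos Δλ )
  = atan2(-0.66281, -0.74063) = -138.174° → normalised to [0°, 360°): 221.826°.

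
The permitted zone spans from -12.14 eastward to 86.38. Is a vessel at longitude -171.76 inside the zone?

Band width going east from -12.14° to +86.38°: ((86.38 − -12.14) mod 360) = 98.52°.
Offset of -171.76° east of the west edge: ((-171.76 − -12.14) mod 360) = 200.38°.
200.38° > 98.52° ⇒ outside.

No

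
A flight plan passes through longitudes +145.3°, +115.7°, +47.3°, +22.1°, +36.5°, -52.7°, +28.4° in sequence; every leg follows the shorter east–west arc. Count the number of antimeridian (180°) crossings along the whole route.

0

Leg 1: +145.3° → +115.7°, shortest Δλ = -29.6° (west) — does not cross 180°.
Leg 2: +115.7° → +47.3°, shortest Δλ = -68.4° (west) — does not cross 180°.
Leg 3: +47.3° → +22.1°, shortest Δλ = -25.2° (west) — does not cross 180°.
Leg 4: +22.1° → +36.5°, shortest Δλ = 14.4° (east) — does not cross 180°.
Leg 5: +36.5° → -52.7°, shortest Δλ = -89.2° (west) — does not cross 180°.
Leg 6: -52.7° → +28.4°, shortest Δλ = 81.1° (east) — does not cross 180°.
Total crossings: 0.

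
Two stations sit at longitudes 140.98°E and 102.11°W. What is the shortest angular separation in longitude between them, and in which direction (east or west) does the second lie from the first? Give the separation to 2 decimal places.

116.91° east

Raw difference: -102.11 − 140.98 = -243.09°.
Normalise into (−180°, 180°]: -243.09° + 360° = 116.91°.
Positive ⇒ the second point lies to the east; separation 116.91°.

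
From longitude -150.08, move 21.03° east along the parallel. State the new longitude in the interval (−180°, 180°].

Start at -150.08°; shift +21.03° → -129.05°.
-129.05° already lies in (−180°, 180°].

-129.05°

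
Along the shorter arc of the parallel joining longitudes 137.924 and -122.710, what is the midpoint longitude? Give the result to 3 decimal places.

-172.393°

Signed shortest Δλ from +137.924° to -122.710° is +99.366°.
Midpoint longitude = +137.924° + (+99.366°)/2 = +137.924° + 49.683° = +187.607°.
Normalise into (−180°, 180°]: -172.393°.
(The naïve average (+137.924 + -122.710)/2 = 7.607° is on the wrong side of the globe.)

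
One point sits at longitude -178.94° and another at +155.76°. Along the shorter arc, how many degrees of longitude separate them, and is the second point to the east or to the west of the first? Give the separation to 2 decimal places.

Raw difference: 155.76 − -178.94 = 334.7°.
Normalise into (−180°, 180°]: 334.7° − 360° = -25.3°.
Negative ⇒ the second point lies to the west; separation 25.30°.

25.30° west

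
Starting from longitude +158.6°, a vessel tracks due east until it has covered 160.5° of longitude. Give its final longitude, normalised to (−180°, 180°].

-40.9°

Start at +158.6°; shift +160.5° → +319.1°.
+319.1° lies outside (−180°, 180°]; subtract 360° → -40.9°.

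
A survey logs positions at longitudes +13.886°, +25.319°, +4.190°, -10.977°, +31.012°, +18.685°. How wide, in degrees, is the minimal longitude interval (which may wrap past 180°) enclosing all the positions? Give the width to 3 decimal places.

41.989°

Sort the longitudes: -10.977°, +4.190°, +13.886°, +18.685°, +25.319°, +31.012°.
Eastward gaps between consecutive values (wrapping around): 15.167°, 9.696°, 4.799°, 6.634°, 5.693°, 318.011°.
Largest gap = 318.011° ⇒ minimal covering band is its complement: 360° − 318.011° = 41.989°.
Band runs from -10.977° eastward to +31.012°.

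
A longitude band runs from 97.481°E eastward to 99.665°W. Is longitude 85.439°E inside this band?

No

Band width going east from +97.481° to -99.665°: ((-99.665 − 97.481) mod 360) = 162.854°.
Offset of +85.439° east of the west edge: ((85.439 − 97.481) mod 360) = 347.958°.
347.958° > 162.854° ⇒ outside.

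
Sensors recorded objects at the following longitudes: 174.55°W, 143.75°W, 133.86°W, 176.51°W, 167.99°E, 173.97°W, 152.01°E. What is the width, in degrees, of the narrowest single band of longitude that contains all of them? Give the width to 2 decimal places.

Sort the longitudes: -176.51°, -174.55°, -173.97°, -143.75°, -133.86°, +152.01°, +167.99°.
Eastward gaps between consecutive values (wrapping around): 1.96°, 0.58°, 30.22°, 9.89°, 285.87°, 15.98°, 15.50°.
Largest gap = 285.87° ⇒ minimal covering band is its complement: 360° − 285.87° = 74.13°.
Band runs from +152.01° eastward to -133.86°, crossing the antimeridian.

74.13°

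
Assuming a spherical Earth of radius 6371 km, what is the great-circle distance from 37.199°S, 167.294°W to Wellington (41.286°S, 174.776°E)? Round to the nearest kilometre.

Δλ = 174.776 − -167.294 = 342.070°; wrapped into (−180°, 180°]: -17.930°.
Δφ = -41.286 − -37.199 = -4.087°.
a = sin²(Δφ/2) + cos φ₁ · cos φ₂ · sin²(Δλ/2) = 0.015806.
c = 2·atan2(√a, √(1−a)) = 0.25211 rad → d = 6371·c ≈ 1606.20 km.

1606 km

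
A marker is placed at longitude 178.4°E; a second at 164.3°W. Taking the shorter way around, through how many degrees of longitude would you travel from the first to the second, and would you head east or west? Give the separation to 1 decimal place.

Raw difference: -164.3 − 178.4 = -342.7°.
Normalise into (−180°, 180°]: -342.7° + 360° = 17.3°.
Positive ⇒ the second point lies to the east; separation 17.3°.

17.3° east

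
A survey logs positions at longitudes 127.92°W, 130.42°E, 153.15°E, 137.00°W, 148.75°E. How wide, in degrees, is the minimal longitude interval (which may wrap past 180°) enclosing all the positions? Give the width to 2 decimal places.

Sort the longitudes: -137.00°, -127.92°, +130.42°, +148.75°, +153.15°.
Eastward gaps between consecutive values (wrapping around): 9.08°, 258.34°, 18.33°, 4.40°, 69.85°.
Largest gap = 258.34° ⇒ minimal covering band is its complement: 360° − 258.34° = 101.66°.
Band runs from +130.42° eastward to -127.92°, crossing the antimeridian.

101.66°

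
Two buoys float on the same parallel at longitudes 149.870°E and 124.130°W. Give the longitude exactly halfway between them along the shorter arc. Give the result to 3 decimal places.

167.130°W

Signed shortest Δλ from +149.870° to -124.130° is +86.000°.
Midpoint longitude = +149.870° + (+86.000°)/2 = +149.870° + 43.000° = +192.870°.
Normalise into (−180°, 180°]: -167.130°.
(The naïve average (+149.870 + -124.130)/2 = 12.87° is on the wrong side of the globe.)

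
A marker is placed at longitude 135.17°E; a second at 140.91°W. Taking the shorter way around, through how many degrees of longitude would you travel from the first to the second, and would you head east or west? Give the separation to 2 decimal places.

Raw difference: -140.91 − 135.17 = -276.08°.
Normalise into (−180°, 180°]: -276.08° + 360° = 83.92°.
Positive ⇒ the second point lies to the east; separation 83.92°.

83.92° east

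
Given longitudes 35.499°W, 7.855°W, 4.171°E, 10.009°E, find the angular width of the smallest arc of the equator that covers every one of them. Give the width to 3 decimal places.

Sort the longitudes: -35.499°, -7.855°, +4.171°, +10.009°.
Eastward gaps between consecutive values (wrapping around): 27.644°, 12.026°, 5.838°, 314.492°.
Largest gap = 314.492° ⇒ minimal covering band is its complement: 360° − 314.492° = 45.508°.
Band runs from -35.499° eastward to +10.009°.

45.508°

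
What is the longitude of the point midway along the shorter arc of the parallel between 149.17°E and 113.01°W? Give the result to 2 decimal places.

161.92°W

Signed shortest Δλ from +149.17° to -113.01° is +97.82°.
Midpoint longitude = +149.17° + (+97.82°)/2 = +149.17° + 48.91° = +198.08°.
Normalise into (−180°, 180°]: -161.92°.
(The naïve average (+149.17 + -113.01)/2 = 18.08° is on the wrong side of the globe.)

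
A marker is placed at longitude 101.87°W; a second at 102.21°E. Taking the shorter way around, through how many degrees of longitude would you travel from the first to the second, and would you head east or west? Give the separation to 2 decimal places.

155.92° west

Raw difference: 102.21 − -101.87 = 204.08°.
Normalise into (−180°, 180°]: 204.08° − 360° = -155.92°.
Negative ⇒ the second point lies to the west; separation 155.92°.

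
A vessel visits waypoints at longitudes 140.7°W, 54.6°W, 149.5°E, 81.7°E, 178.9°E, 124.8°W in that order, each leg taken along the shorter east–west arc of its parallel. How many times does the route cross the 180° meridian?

Leg 1: -140.7° → -54.6°, shortest Δλ = 86.1° (east) — does not cross 180°.
Leg 2: -54.6° → +149.5°, shortest Δλ = -155.9° (west) — crosses 180°.
Leg 3: +149.5° → +81.7°, shortest Δλ = -67.8° (west) — does not cross 180°.
Leg 4: +81.7° → +178.9°, shortest Δλ = 97.2° (east) — does not cross 180°.
Leg 5: +178.9° → -124.8°, shortest Δλ = 56.3° (east) — crosses 180°.
Total crossings: 2.

2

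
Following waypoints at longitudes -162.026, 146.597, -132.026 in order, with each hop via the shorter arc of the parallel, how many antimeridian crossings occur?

Leg 1: -162.026° → +146.597°, shortest Δλ = -51.377° (west) — crosses 180°.
Leg 2: +146.597° → -132.026°, shortest Δλ = 81.377° (east) — crosses 180°.
Total crossings: 2.

2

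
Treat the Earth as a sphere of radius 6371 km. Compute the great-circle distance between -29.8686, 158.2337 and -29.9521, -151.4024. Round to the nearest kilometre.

Δλ = -151.4024 − 158.2337 = -309.6361°; wrapped into (−180°, 180°]: 50.3639°.
Δφ = -29.9521 − -29.8686 = -0.0835°.
a = sin²(Δφ/2) + cos φ₁ · cos φ₂ · sin²(Δλ/2) = 0.136030.
c = 2·atan2(√a, √(1−a)) = 0.75548 rad → d = 6371·c ≈ 4813.18 km.

4813 km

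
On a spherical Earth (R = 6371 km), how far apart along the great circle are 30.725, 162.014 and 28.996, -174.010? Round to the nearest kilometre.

Δλ = -174.010 − 162.014 = -336.024°; wrapped into (−180°, 180°]: 23.976°.
Δφ = 28.996 − 30.725 = -1.729°.
a = sin²(Δφ/2) + cos φ₁ · cos φ₂ · sin²(Δλ/2) = 0.032665.
c = 2·atan2(√a, √(1−a)) = 0.36347 rad → d = 6371·c ≈ 2315.65 km.

2316 km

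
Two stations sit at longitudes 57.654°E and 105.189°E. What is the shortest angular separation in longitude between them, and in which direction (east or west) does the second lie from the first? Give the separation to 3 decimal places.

Raw difference: 105.189 − 57.654 = 47.535°.
Normalise into (−180°, 180°]: 47.535° stays 47.535°.
Positive ⇒ the second point lies to the east; separation 47.535°.

47.535° east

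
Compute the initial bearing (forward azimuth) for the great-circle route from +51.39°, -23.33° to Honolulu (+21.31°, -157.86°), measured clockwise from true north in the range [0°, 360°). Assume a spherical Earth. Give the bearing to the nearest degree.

318°

Δλ = -157.86 − -23.33 = -134.53°.
θ = atan2( sin Δλ · cos φ₂ , cos φ₁ · sin φ₂ − sin φ₁ · cos φ₂ · cos Δλ )
  = atan2(-0.66414, 0.73730) = -42.012° → normalised to [0°, 360°): 317.988°.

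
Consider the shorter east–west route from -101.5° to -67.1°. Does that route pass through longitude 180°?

Signed shortest Δλ = ((-67.1 − -101.5 + 180) mod 360) − 180 = 34.4°.
Going east by 34.4° from -101.5° reaches -67.1° without touching 180°.

No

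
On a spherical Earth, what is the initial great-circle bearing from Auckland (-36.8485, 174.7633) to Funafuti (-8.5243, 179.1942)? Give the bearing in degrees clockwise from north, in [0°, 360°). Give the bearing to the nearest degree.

Δλ = 179.1942 − 174.7633 = 4.4309°.
θ = atan2( sin Δλ · cos φ₂ , cos φ₁ · sin φ₂ − sin φ₁ · cos φ₂ · cos Δλ )
  = atan2(0.07640, 0.47269) = 9.182° → normalised to [0°, 360°): 9.182°.

9°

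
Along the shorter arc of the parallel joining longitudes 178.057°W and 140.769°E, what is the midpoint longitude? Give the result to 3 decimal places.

Signed shortest Δλ from -178.057° to +140.769° is -41.174°.
Midpoint longitude = -178.057° + (-41.174°)/2 = -178.057° − 20.587° = -198.644°.
Normalise into (−180°, 180°]: +161.356°.
(The naïve average (-178.057 + +140.769)/2 = -18.644° is on the wrong side of the globe.)

161.356°E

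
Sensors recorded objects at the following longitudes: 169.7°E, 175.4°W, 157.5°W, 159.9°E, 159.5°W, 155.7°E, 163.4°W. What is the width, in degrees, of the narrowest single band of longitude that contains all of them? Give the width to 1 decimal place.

Sort the longitudes: -175.4°, -163.4°, -159.5°, -157.5°, +155.7°, +159.9°, +169.7°.
Eastward gaps between consecutive values (wrapping around): 12.0°, 3.9°, 2.0°, 313.2°, 4.2°, 9.8°, 14.9°.
Largest gap = 313.2° ⇒ minimal covering band is its complement: 360° − 313.2° = 46.8°.
Band runs from +155.7° eastward to -157.5°, crossing the antimeridian.

46.8°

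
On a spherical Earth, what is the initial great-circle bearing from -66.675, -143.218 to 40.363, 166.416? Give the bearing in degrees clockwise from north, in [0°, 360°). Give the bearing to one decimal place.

320.1°

Δλ = 166.416 − -143.218 = 309.634°; wrapped into (−180°, 180°]: -50.366°.
θ = atan2( sin Δλ · cos φ₂ , cos φ₁ · sin φ₂ − sin φ₁ · cos φ₂ · cos Δλ )
  = atan2(-0.58681, 0.70274) = -39.863° → normalised to [0°, 360°): 320.137°.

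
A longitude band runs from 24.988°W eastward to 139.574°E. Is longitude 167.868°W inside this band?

No

Band width going east from -24.988° to +139.574°: ((139.574 − -24.988) mod 360) = 164.562°.
Offset of -167.868° east of the west edge: ((-167.868 − -24.988) mod 360) = 217.120°.
217.120° > 164.562° ⇒ outside.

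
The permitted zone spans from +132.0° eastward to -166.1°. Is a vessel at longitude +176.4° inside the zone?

Yes

Band width going east from +132.0° to -166.1°: ((-166.1 − 132.0) mod 360) = 61.9°.
Offset of +176.4° east of the west edge: ((176.4 − 132.0) mod 360) = 44.4°.
44.4° ≤ 61.9° ⇒ inside.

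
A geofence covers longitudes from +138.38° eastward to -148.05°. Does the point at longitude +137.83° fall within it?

No

Band width going east from +138.38° to -148.05°: ((-148.05 − 138.38) mod 360) = 73.57°.
Offset of +137.83° east of the west edge: ((137.83 − 138.38) mod 360) = 359.45°.
359.45° > 73.57° ⇒ outside.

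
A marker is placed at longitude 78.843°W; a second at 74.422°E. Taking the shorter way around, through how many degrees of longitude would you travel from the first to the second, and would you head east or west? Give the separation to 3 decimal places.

153.265° east

Raw difference: 74.422 − -78.843 = 153.265°.
Normalise into (−180°, 180°]: 153.265° stays 153.265°.
Positive ⇒ the second point lies to the east; separation 153.265°.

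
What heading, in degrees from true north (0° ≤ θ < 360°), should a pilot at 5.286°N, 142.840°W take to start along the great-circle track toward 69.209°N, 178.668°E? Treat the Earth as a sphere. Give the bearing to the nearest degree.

Δλ = 178.668 − -142.840 = 321.508°; wrapped into (−180°, 180°]: -38.492°.
θ = atan2( sin Δλ · cos φ₂ , cos φ₁ · sin φ₂ − sin φ₁ · cos φ₂ · cos Δλ )
  = atan2(-0.22093, 0.90531) = -13.714° → normalised to [0°, 360°): 346.286°.

346°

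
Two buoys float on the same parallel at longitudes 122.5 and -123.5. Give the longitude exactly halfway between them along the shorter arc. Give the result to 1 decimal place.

Signed shortest Δλ from +122.5° to -123.5° is +114.0°.
Midpoint longitude = +122.5° + (+114.0°)/2 = +122.5° + 57.0° = +179.5°.
(The naïve average (+122.5 + -123.5)/2 = -0.5° is on the wrong side of the globe.)

+179.5°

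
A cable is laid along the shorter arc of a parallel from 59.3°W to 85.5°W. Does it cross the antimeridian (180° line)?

No

Signed shortest Δλ = ((-85.5 − -59.3 + 180) mod 360) − 180 = -26.2°.
Going west by 26.2° from -59.3° reaches -85.5° without touching 180°.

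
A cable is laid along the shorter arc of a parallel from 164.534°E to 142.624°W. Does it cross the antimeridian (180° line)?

Naïve |-142.624 − 164.534| = 307.158° > 180°, so the shorter arc goes the other way round — across 180°.
Signed shortest Δλ = ((-142.624 − 164.534 + 180) mod 360) − 180 = 52.842°.
Going east by 52.842° from +164.534° passes through 180° before reaching -142.624°.

Yes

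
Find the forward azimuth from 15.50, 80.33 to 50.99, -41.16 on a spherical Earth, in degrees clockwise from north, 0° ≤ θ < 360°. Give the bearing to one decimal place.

327.3°

Δλ = -41.16 − 80.33 = -121.49°.
θ = atan2( sin Δλ · cos φ₂ , cos φ₁ · sin φ₂ − sin φ₁ · cos φ₂ · cos Δλ )
  = atan2(-0.53676, 0.83664) = -32.683° → normalised to [0°, 360°): 327.317°.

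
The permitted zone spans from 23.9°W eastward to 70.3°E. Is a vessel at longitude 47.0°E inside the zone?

Band width going east from -23.9° to +70.3°: ((70.3 − -23.9) mod 360) = 94.2°.
Offset of +47.0° east of the west edge: ((47.0 − -23.9) mod 360) = 70.9°.
70.9° ≤ 94.2° ⇒ inside.

Yes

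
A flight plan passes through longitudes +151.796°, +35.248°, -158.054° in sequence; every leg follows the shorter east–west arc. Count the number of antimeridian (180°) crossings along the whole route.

1

Leg 1: +151.796° → +35.248°, shortest Δλ = -116.548° (west) — does not cross 180°.
Leg 2: +35.248° → -158.054°, shortest Δλ = 166.698° (east) — crosses 180°.
Total crossings: 1.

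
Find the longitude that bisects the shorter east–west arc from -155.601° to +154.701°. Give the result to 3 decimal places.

Signed shortest Δλ from -155.601° to +154.701° is -49.698°.
Midpoint longitude = -155.601° + (-49.698°)/2 = -155.601° − 24.849° = -180.450°.
Normalise into (−180°, 180°]: +179.550°.
(The naïve average (-155.601 + +154.701)/2 = -0.45° is on the wrong side of the globe.)

+179.550°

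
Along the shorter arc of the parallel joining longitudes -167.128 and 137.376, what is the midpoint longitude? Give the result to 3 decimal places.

+165.124°

Signed shortest Δλ from -167.128° to +137.376° is -55.496°.
Midpoint longitude = -167.128° + (-55.496°)/2 = -167.128° − 27.748° = -194.876°.
Normalise into (−180°, 180°]: +165.124°.
(The naïve average (-167.128 + +137.376)/2 = -14.876° is on the wrong side of the globe.)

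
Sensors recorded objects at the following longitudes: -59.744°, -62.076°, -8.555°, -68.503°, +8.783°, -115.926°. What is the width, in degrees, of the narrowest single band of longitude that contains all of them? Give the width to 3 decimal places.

124.709°

Sort the longitudes: -115.926°, -68.503°, -62.076°, -59.744°, -8.555°, +8.783°.
Eastward gaps between consecutive values (wrapping around): 47.423°, 6.427°, 2.332°, 51.189°, 17.338°, 235.291°.
Largest gap = 235.291° ⇒ minimal covering band is its complement: 360° − 235.291° = 124.709°.
Band runs from -115.926° eastward to +8.783°.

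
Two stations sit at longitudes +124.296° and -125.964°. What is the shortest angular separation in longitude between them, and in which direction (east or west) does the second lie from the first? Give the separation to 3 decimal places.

109.740° east

Raw difference: -125.964 − 124.296 = -250.26°.
Normalise into (−180°, 180°]: -250.26° + 360° = 109.74°.
Positive ⇒ the second point lies to the east; separation 109.740°.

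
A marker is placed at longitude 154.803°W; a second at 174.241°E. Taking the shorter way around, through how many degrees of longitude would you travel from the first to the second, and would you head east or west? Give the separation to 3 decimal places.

30.956° west

Raw difference: 174.241 − -154.803 = 329.044°.
Normalise into (−180°, 180°]: 329.044° − 360° = -30.956°.
Negative ⇒ the second point lies to the west; separation 30.956°.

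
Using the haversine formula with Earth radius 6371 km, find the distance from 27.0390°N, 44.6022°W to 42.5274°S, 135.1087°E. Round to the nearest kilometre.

Δλ = 135.1087 − -44.6022 = 179.7109°.
Δφ = -42.5274 − 27.0390 = -69.5664°.
a = sin²(Δφ/2) + cos φ₁ · cos φ₂ · sin²(Δλ/2) = 0.981838.
c = 2·atan2(√a, √(1−a)) = 2.87124 rad → d = 6371·c ≈ 18292.66 km.

18293 km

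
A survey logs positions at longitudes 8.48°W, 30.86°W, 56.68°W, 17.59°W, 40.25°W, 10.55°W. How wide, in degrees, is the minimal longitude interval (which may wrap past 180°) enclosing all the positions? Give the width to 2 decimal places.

48.20°

Sort the longitudes: -56.68°, -40.25°, -30.86°, -17.59°, -10.55°, -8.48°.
Eastward gaps between consecutive values (wrapping around): 16.43°, 9.39°, 13.27°, 7.04°, 2.07°, 311.80°.
Largest gap = 311.80° ⇒ minimal covering band is its complement: 360° − 311.80° = 48.20°.
Band runs from -56.68° eastward to -8.48°.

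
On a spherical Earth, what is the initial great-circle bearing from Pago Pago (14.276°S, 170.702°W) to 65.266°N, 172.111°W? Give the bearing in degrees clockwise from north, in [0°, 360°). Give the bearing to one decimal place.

Δλ = -172.111 − -170.702 = -1.409°.
θ = atan2( sin Δλ · cos φ₂ , cos φ₁ · sin φ₂ − sin φ₁ · cos φ₂ · cos Δλ )
  = atan2(-0.01029, 0.98336) = -0.599° → normalised to [0°, 360°): 359.401°.

359.4°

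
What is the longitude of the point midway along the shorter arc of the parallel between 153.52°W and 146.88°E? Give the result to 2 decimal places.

Signed shortest Δλ from -153.52° to +146.88° is -59.60°.
Midpoint longitude = -153.52° + (-59.60°)/2 = -153.52° − 29.80° = -183.32°.
Normalise into (−180°, 180°]: +176.68°.
(The naïve average (-153.52 + +146.88)/2 = -3.32° is on the wrong side of the globe.)

176.68°E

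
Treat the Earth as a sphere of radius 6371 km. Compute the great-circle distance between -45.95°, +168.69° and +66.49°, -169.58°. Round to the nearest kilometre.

Δλ = -169.58 − 168.69 = -338.27°; wrapped into (−180°, 180°]: 21.73°.
Δφ = 66.49 − -45.95 = 112.44°.
a = sin²(Δφ/2) + cos φ₁ · cos φ₂ · sin²(Δλ/2) = 0.700712.
c = 2·atan2(√a, √(1−a)) = 1.98387 rad → d = 6371·c ≈ 12639.23 km.

12639 km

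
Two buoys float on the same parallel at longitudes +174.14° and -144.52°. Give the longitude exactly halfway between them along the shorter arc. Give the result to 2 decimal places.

-165.19°

Signed shortest Δλ from +174.14° to -144.52° is +41.34°.
Midpoint longitude = +174.14° + (+41.34°)/2 = +174.14° + 20.67° = +194.81°.
Normalise into (−180°, 180°]: -165.19°.
(The naïve average (+174.14 + -144.52)/2 = 14.81° is on the wrong side of the globe.)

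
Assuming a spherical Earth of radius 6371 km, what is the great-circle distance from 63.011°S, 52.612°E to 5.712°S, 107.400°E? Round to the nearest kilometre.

7736 km

Δλ = 107.400 − 52.612 = 54.788°.
Δφ = -5.712 − -63.011 = 57.299°.
a = sin²(Δφ/2) + cos φ₁ · cos φ₂ · sin²(Δλ/2) = 0.325468.
c = 2·atan2(√a, √(1−a)) = 1.21422 rad → d = 6371·c ≈ 7735.83 km.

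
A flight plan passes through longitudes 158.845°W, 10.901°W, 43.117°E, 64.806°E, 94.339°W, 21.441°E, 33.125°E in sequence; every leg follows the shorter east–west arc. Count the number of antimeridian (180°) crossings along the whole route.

0

Leg 1: -158.845° → -10.901°, shortest Δλ = 147.944° (east) — does not cross 180°.
Leg 2: -10.901° → +43.117°, shortest Δλ = 54.018° (east) — does not cross 180°.
Leg 3: +43.117° → +64.806°, shortest Δλ = 21.689° (east) — does not cross 180°.
Leg 4: +64.806° → -94.339°, shortest Δλ = -159.145° (west) — does not cross 180°.
Leg 5: -94.339° → +21.441°, shortest Δλ = 115.78° (east) — does not cross 180°.
Leg 6: +21.441° → +33.125°, shortest Δλ = 11.684° (east) — does not cross 180°.
Total crossings: 0.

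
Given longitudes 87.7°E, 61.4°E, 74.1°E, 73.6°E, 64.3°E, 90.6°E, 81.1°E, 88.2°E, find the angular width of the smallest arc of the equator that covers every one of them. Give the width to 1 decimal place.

29.2°

Sort the longitudes: +61.4°, +64.3°, +73.6°, +74.1°, +81.1°, +87.7°, +88.2°, +90.6°.
Eastward gaps between consecutive values (wrapping around): 2.9°, 9.3°, 0.5°, 7.0°, 6.6°, 0.5°, 2.4°, 330.8°.
Largest gap = 330.8° ⇒ minimal covering band is its complement: 360° − 330.8° = 29.2°.
Band runs from +61.4° eastward to +90.6°.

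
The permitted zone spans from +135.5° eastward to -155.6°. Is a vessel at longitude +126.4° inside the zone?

No

Band width going east from +135.5° to -155.6°: ((-155.6 − 135.5) mod 360) = 68.9°.
Offset of +126.4° east of the west edge: ((126.4 − 135.5) mod 360) = 350.9°.
350.9° > 68.9° ⇒ outside.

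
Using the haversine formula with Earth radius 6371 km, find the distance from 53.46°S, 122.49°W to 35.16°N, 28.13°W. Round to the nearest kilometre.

Δλ = -28.13 − -122.49 = 94.36°.
Δφ = 35.16 − -53.46 = 88.62°.
a = sin²(Δφ/2) + cos φ₁ · cos φ₂ · sin²(Δλ/2) = 0.749838.
c = 2·atan2(√a, √(1−a)) = 2.09402 rad → d = 6371·c ≈ 13341.01 km.

13341 km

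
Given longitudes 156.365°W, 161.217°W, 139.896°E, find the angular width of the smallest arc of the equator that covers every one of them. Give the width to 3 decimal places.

Sort the longitudes: -161.217°, -156.365°, +139.896°.
Eastward gaps between consecutive values (wrapping around): 4.852°, 296.261°, 58.887°.
Largest gap = 296.261° ⇒ minimal covering band is its complement: 360° − 296.261° = 63.739°.
Band runs from +139.896° eastward to -156.365°, crossing the antimeridian.

63.739°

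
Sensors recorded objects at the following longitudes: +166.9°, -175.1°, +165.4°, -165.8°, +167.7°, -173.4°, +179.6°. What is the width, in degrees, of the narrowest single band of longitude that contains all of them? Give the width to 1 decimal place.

28.8°

Sort the longitudes: -175.1°, -173.4°, -165.8°, +165.4°, +166.9°, +167.7°, +179.6°.
Eastward gaps between consecutive values (wrapping around): 1.7°, 7.6°, 331.2°, 1.5°, 0.8°, 11.9°, 5.3°.
Largest gap = 331.2° ⇒ minimal covering band is its complement: 360° − 331.2° = 28.8°.
Band runs from +165.4° eastward to -165.8°, crossing the antimeridian.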